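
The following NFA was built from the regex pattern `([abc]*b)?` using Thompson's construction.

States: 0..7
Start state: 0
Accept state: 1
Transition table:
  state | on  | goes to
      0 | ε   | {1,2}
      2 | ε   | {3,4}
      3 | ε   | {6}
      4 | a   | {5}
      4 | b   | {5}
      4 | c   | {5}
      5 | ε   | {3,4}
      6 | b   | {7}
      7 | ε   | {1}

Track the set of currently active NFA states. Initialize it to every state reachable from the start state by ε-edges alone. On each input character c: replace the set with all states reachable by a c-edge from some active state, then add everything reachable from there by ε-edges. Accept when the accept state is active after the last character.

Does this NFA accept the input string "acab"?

Answer: ACCEPT

Steps:
initial (ε-close {0}): {0,1,2,3,4,6}
'a' @ 1: {3,4,5,6}
'c' @ 2: {3,4,5,6}
'a' @ 3: {3,4,5,6}
'b' @ 4: {1,3,4,5,6,7}  (accept∈set)
end set {1,3,4,5,6,7} — state 1 in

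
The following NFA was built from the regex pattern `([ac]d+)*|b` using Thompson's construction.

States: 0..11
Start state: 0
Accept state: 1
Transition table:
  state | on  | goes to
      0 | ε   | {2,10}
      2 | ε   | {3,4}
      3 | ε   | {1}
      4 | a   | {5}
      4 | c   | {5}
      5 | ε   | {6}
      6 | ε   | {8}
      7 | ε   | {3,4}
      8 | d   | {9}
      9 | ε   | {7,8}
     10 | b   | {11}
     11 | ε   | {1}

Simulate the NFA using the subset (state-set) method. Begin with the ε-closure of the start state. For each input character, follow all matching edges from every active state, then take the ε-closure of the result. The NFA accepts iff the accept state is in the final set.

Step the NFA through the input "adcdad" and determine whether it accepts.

initial (ε-close {0}): {0,1,2,3,4,10}
'a' @ 1: {5,6,8}
'd' @ 2: {1,3,4,7,8,9}  (accept∈set)
'c' @ 3: {5,6,8}
'd' @ 4: {1,3,4,7,8,9}  (accept∈set)
'a' @ 5: {5,6,8}
'd' @ 6: {1,3,4,7,8,9}  (accept∈set)
final: {1,3,4,7,8,9}; accept 1 in set

Answer: ACCEPT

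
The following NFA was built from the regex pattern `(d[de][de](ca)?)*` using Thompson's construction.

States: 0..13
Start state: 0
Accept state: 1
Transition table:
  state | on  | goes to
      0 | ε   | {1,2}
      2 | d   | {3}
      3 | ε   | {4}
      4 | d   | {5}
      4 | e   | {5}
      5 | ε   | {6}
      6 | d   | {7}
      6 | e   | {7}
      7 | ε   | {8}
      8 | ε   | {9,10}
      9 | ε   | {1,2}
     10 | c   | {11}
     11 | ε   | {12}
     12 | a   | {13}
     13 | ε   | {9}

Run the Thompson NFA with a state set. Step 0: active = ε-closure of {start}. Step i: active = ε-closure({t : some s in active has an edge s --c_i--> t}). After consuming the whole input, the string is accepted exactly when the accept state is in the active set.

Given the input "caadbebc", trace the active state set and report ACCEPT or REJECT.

Answer: REJECT

Steps:
start: ε-closure({0}) = {0,1,2}
'c' @ 1: {}  — no active states
rest 'aadbebc' ignored (set empty)
end set {} — state 1 not in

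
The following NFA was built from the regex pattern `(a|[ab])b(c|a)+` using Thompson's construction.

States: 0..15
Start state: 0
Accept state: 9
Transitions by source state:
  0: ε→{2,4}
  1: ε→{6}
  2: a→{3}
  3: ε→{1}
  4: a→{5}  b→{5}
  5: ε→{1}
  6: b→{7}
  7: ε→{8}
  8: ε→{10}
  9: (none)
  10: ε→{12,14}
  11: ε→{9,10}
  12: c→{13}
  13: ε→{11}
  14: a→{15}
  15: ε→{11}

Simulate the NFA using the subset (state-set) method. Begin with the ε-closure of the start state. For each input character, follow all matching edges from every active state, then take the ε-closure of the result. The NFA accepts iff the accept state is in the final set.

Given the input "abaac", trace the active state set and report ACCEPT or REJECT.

initial (ε-close {0}): {0,2,4}
'a' @ 1: {1,3,5,6}
'b' @ 2: {7,8,10,12,14}
'a' @ 3: {9,10,11,12,14,15}  (accept∈set)
'a' @ 4: {9,10,11,12,14,15}  (accept∈set)
'c' @ 5: {9,10,11,12,13,14}  (accept∈set)
final: {9,10,11,12,13,14}; accept 9 in set

Answer: ACCEPT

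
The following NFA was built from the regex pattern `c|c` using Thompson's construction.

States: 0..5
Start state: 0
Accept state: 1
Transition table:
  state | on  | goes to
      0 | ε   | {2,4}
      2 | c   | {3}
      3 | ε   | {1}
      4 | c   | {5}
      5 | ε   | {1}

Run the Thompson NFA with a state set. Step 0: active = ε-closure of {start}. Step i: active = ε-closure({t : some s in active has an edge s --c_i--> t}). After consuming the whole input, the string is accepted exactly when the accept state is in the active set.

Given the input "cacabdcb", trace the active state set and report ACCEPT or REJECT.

Answer: REJECT

Derivation:
start: ε-closure({0}) = {0,2,4}
'c' @ 1: {1,3,5}  [accepting]
'a' @ 2: {}  — state set empty
rest 'cabdcb' ignored (set empty)
after full input: {}  (accept=1 not in)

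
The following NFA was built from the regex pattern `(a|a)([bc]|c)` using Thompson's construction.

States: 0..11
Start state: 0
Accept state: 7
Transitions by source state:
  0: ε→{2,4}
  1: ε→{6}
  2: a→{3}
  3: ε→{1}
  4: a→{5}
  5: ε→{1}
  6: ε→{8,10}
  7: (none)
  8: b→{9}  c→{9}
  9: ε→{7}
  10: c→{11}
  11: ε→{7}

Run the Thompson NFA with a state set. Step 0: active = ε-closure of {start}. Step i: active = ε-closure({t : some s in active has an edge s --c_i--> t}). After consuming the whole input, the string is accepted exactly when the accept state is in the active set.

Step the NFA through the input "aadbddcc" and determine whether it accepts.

Answer: REJECT

Trace:
S₀ = ε-closure({0}) = {0,2,4}
'a' @ 1: {1,3,5,6,8,10}
'a' @ 2: {}  — dead — no transitions
rest 'dbddcc' ignored (set empty)
final: {}; accept 7 not in set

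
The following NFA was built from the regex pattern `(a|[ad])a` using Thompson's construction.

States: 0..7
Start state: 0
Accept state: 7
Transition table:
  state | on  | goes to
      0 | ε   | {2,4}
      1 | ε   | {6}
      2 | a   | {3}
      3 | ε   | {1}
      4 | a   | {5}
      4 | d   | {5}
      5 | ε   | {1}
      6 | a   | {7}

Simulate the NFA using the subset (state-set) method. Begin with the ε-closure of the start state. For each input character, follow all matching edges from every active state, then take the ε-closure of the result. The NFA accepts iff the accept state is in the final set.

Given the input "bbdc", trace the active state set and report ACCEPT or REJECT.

start: ε-closure({0}) = {0,2,4}
'b' @ 1: {}  — state set empty
rest 'bdc' ignored (set empty)
end set {} — state 7 not in

Answer: REJECT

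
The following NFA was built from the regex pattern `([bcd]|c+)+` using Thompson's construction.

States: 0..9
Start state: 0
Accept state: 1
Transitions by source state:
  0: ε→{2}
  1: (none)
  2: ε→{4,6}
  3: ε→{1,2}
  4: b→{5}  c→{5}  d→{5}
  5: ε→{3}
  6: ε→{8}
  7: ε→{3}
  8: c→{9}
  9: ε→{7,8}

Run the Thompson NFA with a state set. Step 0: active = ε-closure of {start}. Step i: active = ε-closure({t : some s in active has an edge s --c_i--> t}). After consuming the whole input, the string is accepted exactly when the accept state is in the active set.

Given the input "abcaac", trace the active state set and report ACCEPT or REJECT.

Answer: REJECT

Derivation:
S₀ = ε-closure({0}) = {0,2,4,6,8}
'a' @ 1: {}  — no active states
rest 'bcaac' ignored (set empty)
end set {} — state 1 not in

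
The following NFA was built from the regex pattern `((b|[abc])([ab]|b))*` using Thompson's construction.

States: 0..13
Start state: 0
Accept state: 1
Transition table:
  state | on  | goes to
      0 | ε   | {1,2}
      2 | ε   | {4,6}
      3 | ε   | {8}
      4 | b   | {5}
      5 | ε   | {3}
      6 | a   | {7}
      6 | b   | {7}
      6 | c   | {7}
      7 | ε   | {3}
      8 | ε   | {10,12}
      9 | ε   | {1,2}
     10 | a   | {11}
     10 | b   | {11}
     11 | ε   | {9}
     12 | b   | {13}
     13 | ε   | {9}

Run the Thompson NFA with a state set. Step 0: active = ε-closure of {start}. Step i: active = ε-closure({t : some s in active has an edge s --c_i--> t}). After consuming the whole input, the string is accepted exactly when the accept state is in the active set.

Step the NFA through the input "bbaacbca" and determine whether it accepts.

initial (ε-close {0}): {0,1,2,4,6}
'b' @ 1: {3,5,7,8,10,12}
'b' @ 2: {1,2,4,6,9,11,13}  ✓accept
'a' @ 3: {3,7,8,10,12}
'a' @ 4: {1,2,4,6,9,11}  ✓accept
'c' @ 5: {3,7,8,10,12}
'b' @ 6: {1,2,4,6,9,11,13}  ✓accept
'c' @ 7: {3,7,8,10,12}
'a' @ 8: {1,2,4,6,9,11}  ✓accept
final: {1,2,4,6,9,11}; accept 1 in set

Answer: ACCEPT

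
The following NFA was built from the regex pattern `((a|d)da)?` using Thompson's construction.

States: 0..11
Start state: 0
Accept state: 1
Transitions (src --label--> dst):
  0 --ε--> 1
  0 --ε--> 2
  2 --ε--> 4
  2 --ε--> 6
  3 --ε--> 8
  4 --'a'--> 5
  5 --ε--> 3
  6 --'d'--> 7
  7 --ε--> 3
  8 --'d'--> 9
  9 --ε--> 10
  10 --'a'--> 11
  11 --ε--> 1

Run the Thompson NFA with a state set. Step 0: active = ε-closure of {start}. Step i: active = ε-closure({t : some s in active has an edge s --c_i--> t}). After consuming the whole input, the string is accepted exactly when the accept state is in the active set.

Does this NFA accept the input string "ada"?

Answer: ACCEPT

Steps:
initial (ε-close {0}): {0,1,2,4,6}
'a' @ 1: {3,5,8}
'd' @ 2: {9,10}
'a' @ 3: {1,11}  ✓accept
final: {1,11}; accept 1 in set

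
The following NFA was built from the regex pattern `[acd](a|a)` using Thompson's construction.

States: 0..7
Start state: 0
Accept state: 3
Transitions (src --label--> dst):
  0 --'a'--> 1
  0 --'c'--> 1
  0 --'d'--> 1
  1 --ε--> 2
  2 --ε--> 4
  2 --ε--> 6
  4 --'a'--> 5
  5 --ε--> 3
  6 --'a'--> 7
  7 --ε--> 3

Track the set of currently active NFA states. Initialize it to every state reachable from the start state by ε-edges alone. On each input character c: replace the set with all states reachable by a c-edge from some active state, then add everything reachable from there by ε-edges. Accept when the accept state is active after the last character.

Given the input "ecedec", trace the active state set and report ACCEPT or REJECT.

initial (ε-close {0}): {0}
'e' @ 1: {}  — dead — no transitions
rest 'cedec' ignored (set empty)
final: {}; accept 3 not in set

Answer: REJECT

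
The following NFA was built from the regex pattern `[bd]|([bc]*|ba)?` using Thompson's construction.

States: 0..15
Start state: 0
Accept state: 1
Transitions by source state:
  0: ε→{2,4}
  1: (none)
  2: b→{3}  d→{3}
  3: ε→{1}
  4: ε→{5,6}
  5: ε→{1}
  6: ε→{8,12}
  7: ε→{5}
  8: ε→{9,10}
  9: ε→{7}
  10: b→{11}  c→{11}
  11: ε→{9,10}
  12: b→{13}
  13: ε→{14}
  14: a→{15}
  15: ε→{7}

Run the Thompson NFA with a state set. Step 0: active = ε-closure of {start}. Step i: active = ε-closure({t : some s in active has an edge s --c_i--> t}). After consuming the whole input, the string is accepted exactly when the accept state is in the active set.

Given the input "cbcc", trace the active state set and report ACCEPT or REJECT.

initial (ε-close {0}): {0,1,2,4,5,6,7,8,9,10,12}
'c' @ 1: {1,5,7,9,10,11}  [accepting]
'b' @ 2: {1,5,7,9,10,11}  [accepting]
'c' @ 3: {1,5,7,9,10,11}  [accepting]
'c' @ 4: {1,5,7,9,10,11}  [accepting]
final: {1,5,7,9,10,11}; accept 1 in set

Answer: ACCEPT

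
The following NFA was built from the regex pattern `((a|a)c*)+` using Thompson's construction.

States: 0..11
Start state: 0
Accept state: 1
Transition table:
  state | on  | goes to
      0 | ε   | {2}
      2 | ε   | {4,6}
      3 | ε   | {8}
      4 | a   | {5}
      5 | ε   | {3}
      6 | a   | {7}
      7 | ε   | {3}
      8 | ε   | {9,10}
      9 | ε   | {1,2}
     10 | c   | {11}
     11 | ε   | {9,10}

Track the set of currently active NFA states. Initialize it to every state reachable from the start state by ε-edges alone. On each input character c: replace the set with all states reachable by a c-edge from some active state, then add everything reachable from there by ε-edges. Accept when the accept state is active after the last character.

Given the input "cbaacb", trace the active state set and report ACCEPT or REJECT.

Answer: REJECT

Derivation:
start: ε-closure({0}) = {0,2,4,6}
'c' @ 1: {}  — no active states
rest 'baacb' ignored (set empty)
end set {} — state 1 not in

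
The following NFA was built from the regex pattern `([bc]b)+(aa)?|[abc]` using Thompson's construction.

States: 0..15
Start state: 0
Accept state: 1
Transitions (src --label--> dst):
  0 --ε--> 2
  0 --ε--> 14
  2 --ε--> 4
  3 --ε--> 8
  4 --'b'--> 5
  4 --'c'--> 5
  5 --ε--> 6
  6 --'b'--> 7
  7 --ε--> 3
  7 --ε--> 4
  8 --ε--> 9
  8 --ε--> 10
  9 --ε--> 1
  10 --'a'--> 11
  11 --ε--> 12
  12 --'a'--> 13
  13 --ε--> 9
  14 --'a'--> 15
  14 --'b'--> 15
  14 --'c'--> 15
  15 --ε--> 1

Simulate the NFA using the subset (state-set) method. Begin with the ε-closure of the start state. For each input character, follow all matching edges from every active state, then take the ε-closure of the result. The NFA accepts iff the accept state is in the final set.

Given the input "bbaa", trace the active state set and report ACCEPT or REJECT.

start: ε-closure({0}) = {0,2,4,14}
'b' @ 1: {1,5,6,15}  [accepting]
'b' @ 2: {1,3,4,7,8,9,10}  [accepting]
'a' @ 3: {11,12}
'a' @ 4: {1,9,13}  [accepting]
final: {1,9,13}; accept 1 in set

Answer: ACCEPT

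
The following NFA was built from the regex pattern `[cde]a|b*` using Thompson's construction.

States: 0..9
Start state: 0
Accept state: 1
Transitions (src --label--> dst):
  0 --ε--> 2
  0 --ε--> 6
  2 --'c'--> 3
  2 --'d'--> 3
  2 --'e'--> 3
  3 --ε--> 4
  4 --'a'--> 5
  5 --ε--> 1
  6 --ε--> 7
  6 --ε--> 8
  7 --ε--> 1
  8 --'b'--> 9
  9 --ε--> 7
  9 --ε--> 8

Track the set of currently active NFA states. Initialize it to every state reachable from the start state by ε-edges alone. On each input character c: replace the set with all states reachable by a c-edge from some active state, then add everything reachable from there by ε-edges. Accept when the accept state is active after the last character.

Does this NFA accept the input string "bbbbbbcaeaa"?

Answer: REJECT

Trace:
initial (ε-close {0}): {0,1,2,6,7,8}
'b' @ 1: {1,7,8,9}  (accept∈set)
'b' @ 2: {1,7,8,9}  (accept∈set)
'b' @ 3: {1,7,8,9}  (accept∈set)
'b' @ 4: {1,7,8,9}  (accept∈set)
'b' @ 5: {1,7,8,9}  (accept∈set)
'b' @ 6: {1,7,8,9}  (accept∈set)
'c' @ 7: {}  — dead — no transitions
rest 'aeaa' ignored (set empty)
end set {} — state 1 not in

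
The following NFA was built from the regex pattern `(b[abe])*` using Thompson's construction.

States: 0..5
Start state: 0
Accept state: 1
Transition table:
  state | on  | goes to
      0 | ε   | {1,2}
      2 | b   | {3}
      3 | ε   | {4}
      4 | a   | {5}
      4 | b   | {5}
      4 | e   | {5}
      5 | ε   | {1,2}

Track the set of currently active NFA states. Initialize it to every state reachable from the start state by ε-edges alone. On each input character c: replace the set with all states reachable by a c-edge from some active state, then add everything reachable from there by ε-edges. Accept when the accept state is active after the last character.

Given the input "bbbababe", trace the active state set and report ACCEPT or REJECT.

initial (ε-close {0}): {0,1,2}
'b' @ 1: {3,4}
'b' @ 2: {1,2,5}  [accepting]
'b' @ 3: {3,4}
'a' @ 4: {1,2,5}  [accepting]
'b' @ 5: {3,4}
'a' @ 6: {1,2,5}  [accepting]
'b' @ 7: {3,4}
'e' @ 8: {1,2,5}  [accepting]
final: {1,2,5}; accept 1 in set

Answer: ACCEPT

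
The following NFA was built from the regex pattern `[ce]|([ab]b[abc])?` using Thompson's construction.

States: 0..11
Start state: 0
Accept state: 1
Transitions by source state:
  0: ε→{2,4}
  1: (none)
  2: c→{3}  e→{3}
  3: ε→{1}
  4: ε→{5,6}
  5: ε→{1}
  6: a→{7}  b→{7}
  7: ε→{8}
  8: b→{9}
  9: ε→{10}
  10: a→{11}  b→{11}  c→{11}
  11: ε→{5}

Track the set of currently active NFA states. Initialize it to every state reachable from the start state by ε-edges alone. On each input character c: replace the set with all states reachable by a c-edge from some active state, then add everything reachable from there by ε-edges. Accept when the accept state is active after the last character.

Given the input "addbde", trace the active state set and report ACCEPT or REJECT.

start: ε-closure({0}) = {0,1,2,4,5,6}
'a' @ 1: {7,8}
'd' @ 2: {}  — dead — no transitions
rest 'dbde' ignored (set empty)
final: {}; accept 1 not in set

Answer: REJECT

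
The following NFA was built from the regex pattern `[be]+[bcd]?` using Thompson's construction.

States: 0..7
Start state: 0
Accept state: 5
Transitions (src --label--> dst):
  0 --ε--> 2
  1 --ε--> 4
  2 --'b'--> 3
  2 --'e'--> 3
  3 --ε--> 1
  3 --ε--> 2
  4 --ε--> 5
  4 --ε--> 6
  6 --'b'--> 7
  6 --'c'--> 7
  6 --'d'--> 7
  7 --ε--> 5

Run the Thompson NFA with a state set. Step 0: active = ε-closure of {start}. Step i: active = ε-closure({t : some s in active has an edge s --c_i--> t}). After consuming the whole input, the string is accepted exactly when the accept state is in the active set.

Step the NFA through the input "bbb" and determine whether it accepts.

initial (ε-close {0}): {0,2}
'b' @ 1: {1,2,3,4,5,6}  [accepting]
'b' @ 2: {1,2,3,4,5,6,7}  [accepting]
'b' @ 3: {1,2,3,4,5,6,7}  [accepting]
end set {1,2,3,4,5,6,7} — state 5 in

Answer: ACCEPT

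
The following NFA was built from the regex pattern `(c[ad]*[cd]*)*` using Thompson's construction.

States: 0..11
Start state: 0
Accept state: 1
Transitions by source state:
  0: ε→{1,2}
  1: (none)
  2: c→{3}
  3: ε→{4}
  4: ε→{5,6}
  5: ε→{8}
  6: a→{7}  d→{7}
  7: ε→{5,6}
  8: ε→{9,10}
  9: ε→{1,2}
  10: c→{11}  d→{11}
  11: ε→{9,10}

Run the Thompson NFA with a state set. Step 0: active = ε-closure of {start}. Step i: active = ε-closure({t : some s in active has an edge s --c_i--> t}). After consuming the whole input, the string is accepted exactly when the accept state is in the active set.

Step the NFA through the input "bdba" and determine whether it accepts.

Answer: REJECT

Derivation:
initial (ε-close {0}): {0,1,2}
'b' @ 1: {}  — state set empty
rest 'dba' ignored (set empty)
final: {}; accept 1 not in set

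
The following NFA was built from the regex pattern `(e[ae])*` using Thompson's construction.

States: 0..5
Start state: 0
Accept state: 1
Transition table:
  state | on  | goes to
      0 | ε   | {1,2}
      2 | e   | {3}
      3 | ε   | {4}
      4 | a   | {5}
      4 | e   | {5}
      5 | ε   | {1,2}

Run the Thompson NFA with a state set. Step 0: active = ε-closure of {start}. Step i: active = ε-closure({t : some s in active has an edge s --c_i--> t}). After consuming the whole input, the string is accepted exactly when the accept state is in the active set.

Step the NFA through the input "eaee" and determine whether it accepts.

initial (ε-close {0}): {0,1,2}
'e' @ 1: {3,4}
'a' @ 2: {1,2,5}  [accepting]
'e' @ 3: {3,4}
'e' @ 4: {1,2,5}  [accepting]
after full input: {1,2,5}  (accept=1 in)

Answer: ACCEPT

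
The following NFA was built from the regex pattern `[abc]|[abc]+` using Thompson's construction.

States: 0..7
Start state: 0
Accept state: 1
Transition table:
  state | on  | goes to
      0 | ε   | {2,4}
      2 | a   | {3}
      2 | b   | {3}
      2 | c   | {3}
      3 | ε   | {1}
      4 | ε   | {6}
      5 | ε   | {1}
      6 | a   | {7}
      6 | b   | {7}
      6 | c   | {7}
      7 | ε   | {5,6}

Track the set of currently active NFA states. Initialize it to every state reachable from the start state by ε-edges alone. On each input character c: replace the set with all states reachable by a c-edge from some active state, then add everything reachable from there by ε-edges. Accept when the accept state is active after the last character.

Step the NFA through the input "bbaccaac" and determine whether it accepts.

S₀ = ε-closure({0}) = {0,2,4,6}
'b' @ 1: {1,3,5,6,7}  [accepting]
'b' @ 2: {1,5,6,7}  [accepting]
'a' @ 3: {1,5,6,7}  [accepting]
'c' @ 4: {1,5,6,7}  [accepting]
'c' @ 5: {1,5,6,7}  [accepting]
'a' @ 6: {1,5,6,7}  [accepting]
'a' @ 7: {1,5,6,7}  [accepting]
'c' @ 8: {1,5,6,7}  [accepting]
final: {1,5,6,7}; accept 1 in set

Answer: ACCEPT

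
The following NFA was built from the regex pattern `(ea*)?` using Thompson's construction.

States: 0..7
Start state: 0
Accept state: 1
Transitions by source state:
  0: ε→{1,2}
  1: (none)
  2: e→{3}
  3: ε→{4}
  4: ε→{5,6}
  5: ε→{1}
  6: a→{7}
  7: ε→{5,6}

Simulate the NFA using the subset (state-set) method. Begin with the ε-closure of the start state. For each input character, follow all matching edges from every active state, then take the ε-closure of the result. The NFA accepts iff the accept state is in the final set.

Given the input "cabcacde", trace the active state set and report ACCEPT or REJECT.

Answer: REJECT

Derivation:
start: ε-closure({0}) = {0,1,2}
'c' @ 1: {}  — dead — no transitions
rest 'abcacde' ignored (set empty)
final: {}; accept 1 not in set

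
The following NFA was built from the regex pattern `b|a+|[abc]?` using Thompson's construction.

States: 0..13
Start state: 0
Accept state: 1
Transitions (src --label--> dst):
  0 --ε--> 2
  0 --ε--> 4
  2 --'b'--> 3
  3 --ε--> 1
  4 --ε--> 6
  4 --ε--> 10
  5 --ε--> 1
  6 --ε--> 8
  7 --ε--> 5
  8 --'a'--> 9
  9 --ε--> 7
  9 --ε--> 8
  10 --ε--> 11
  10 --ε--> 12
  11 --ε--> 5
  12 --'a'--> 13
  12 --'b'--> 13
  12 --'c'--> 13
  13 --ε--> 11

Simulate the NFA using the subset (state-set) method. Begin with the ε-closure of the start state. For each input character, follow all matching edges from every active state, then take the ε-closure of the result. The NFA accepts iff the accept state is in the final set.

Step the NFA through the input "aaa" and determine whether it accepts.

start: ε-closure({0}) = {0,1,2,4,5,6,8,10,11,12}
'a' @ 1: {1,5,7,8,9,11,13}  [accepting]
'a' @ 2: {1,5,7,8,9}  [accepting]
'a' @ 3: {1,5,7,8,9}  [accepting]
after full input: {1,5,7,8,9}  (accept=1 in)

Answer: ACCEPT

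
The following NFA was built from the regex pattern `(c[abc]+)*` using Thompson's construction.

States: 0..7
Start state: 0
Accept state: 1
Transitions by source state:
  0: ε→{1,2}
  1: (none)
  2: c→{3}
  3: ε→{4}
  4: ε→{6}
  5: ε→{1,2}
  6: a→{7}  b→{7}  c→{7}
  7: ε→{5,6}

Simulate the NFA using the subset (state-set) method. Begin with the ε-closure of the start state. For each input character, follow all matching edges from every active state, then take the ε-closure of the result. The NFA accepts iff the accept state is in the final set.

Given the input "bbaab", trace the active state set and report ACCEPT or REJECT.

Answer: REJECT

Derivation:
S₀ = ε-closure({0}) = {0,1,2}
'b' @ 1: {}  — dead — no transitions
rest 'baab' ignored (set empty)
end set {} — state 1 not in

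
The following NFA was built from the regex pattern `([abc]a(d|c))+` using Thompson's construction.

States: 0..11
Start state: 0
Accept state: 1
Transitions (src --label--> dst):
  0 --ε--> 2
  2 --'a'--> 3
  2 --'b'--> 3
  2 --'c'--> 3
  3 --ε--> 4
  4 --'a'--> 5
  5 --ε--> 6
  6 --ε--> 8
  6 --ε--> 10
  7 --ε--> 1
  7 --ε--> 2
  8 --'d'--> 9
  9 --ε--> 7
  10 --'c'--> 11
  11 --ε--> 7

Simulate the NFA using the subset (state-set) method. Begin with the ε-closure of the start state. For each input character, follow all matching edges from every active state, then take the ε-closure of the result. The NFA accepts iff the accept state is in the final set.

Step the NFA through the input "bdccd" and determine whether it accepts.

Answer: REJECT

Derivation:
start: ε-closure({0}) = {0,2}
'b' @ 1: {3,4}
'd' @ 2: {}  — dead — no transitions
rest 'ccd' ignored (set empty)
end set {} — state 1 not in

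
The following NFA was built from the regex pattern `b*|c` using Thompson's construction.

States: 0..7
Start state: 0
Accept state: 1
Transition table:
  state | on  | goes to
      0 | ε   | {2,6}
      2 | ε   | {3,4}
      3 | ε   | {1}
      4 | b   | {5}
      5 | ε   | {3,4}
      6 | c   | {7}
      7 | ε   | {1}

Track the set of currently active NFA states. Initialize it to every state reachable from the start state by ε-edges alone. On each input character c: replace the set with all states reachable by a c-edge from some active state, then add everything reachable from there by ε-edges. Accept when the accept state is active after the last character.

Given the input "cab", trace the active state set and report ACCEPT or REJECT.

Answer: REJECT

Trace:
S₀ = ε-closure({0}) = {0,1,2,3,4,6}
'c' @ 1: {1,7}  ✓accept
'a' @ 2: {}  — no active states
rest 'b' ignored (set empty)
final: {}; accept 1 not in set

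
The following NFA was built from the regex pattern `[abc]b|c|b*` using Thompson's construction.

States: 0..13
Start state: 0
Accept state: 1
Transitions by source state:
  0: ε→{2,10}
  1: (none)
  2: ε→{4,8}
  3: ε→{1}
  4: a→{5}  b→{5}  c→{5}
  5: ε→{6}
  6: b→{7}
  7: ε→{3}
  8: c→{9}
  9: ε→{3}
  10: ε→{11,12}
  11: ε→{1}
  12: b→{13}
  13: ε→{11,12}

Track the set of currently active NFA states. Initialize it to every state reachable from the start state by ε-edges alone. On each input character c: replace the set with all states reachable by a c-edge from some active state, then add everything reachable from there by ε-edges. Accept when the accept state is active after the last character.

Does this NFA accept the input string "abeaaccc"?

S₀ = ε-closure({0}) = {0,1,2,4,8,10,11,12}
'a' @ 1: {5,6}
'b' @ 2: {1,3,7}  ✓accept
'e' @ 3: {}  — state set empty
rest 'aaccc' ignored (set empty)
end set {} — state 1 not in

Answer: REJECT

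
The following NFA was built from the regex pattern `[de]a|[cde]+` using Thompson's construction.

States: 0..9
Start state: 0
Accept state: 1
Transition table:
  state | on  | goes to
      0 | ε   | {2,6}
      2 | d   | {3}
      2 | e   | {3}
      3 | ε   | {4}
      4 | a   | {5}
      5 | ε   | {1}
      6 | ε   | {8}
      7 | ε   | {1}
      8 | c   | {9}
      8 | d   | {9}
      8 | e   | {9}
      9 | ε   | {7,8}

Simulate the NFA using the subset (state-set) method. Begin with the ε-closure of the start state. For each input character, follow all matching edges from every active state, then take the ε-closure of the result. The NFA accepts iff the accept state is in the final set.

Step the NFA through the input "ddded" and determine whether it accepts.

initial (ε-close {0}): {0,2,6,8}
'd' @ 1: {1,3,4,7,8,9}  (accept∈set)
'd' @ 2: {1,7,8,9}  (accept∈set)
'd' @ 3: {1,7,8,9}  (accept∈set)
'e' @ 4: {1,7,8,9}  (accept∈set)
'd' @ 5: {1,7,8,9}  (accept∈set)
final: {1,7,8,9}; accept 1 in set

Answer: ACCEPT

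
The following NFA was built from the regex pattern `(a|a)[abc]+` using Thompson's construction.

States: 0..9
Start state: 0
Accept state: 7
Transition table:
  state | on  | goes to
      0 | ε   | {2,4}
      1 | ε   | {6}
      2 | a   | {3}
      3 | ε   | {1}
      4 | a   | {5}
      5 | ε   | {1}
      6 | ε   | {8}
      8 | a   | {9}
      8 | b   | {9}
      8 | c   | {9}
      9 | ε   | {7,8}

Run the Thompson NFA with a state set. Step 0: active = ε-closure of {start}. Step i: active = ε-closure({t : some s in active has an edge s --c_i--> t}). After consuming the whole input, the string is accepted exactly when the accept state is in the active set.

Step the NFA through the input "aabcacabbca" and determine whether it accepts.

Answer: ACCEPT

Derivation:
S₀ = ε-closure({0}) = {0,2,4}
'a' @ 1: {1,3,5,6,8}
'a' @ 2: {7,8,9}  (accept∈set)
'b' @ 3: {7,8,9}  (accept∈set)
'c' @ 4: {7,8,9}  (accept∈set)
'a' @ 5: {7,8,9}  (accept∈set)
'c' @ 6: {7,8,9}  (accept∈set)
'a' @ 7: {7,8,9}  (accept∈set)
'b' @ 8: {7,8,9}  (accept∈set)
'b' @ 9: {7,8,9}  (accept∈set)
'c' @ 10: {7,8,9}  (accept∈set)
'a' @ 11: {7,8,9}  (accept∈set)
end set {7,8,9} — state 7 in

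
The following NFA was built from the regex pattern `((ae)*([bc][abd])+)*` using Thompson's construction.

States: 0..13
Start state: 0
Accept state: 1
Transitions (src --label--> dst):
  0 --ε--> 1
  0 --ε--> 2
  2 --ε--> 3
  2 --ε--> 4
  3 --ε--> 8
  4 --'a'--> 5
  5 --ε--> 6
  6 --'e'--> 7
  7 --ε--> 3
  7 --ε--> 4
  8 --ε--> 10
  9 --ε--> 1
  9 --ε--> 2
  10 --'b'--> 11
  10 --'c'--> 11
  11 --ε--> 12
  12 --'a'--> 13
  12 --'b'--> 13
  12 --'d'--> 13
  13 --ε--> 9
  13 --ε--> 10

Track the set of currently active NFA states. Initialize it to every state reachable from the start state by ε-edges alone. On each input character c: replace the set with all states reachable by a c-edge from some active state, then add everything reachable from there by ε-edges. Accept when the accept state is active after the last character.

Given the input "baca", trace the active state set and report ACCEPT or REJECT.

Answer: ACCEPT

Steps:
initial (ε-close {0}): {0,1,2,3,4,8,10}
'b' @ 1: {11,12}
'a' @ 2: {1,2,3,4,8,9,10,13}  ✓accept
'c' @ 3: {11,12}
'a' @ 4: {1,2,3,4,8,9,10,13}  ✓accept
after full input: {1,2,3,4,8,9,10,13}  (accept=1 in)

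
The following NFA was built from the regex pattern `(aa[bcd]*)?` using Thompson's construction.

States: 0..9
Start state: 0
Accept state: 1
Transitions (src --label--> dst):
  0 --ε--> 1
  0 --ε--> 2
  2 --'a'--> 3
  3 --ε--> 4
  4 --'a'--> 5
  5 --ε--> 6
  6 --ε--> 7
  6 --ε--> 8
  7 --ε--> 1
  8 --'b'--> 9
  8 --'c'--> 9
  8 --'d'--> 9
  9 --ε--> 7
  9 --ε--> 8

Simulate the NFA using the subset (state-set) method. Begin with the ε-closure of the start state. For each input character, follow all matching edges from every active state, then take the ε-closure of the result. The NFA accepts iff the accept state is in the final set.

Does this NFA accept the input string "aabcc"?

S₀ = ε-closure({0}) = {0,1,2}
'a' @ 1: {3,4}
'a' @ 2: {1,5,6,7,8}  ✓accept
'b' @ 3: {1,7,8,9}  ✓accept
'c' @ 4: {1,7,8,9}  ✓accept
'c' @ 5: {1,7,8,9}  ✓accept
after full input: {1,7,8,9}  (accept=1 in)

Answer: ACCEPT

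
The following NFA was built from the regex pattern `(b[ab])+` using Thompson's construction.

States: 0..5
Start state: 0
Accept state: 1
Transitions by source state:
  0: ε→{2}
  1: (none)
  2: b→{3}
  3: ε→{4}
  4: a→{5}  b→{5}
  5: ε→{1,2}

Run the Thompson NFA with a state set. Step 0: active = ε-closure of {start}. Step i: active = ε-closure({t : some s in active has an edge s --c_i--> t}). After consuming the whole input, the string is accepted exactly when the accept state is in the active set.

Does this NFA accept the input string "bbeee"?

initial (ε-close {0}): {0,2}
'b' @ 1: {3,4}
'b' @ 2: {1,2,5}  ✓accept
'e' @ 3: {}  — state set empty
rest 'ee' ignored (set empty)
after full input: {}  (accept=1 not in)

Answer: REJECT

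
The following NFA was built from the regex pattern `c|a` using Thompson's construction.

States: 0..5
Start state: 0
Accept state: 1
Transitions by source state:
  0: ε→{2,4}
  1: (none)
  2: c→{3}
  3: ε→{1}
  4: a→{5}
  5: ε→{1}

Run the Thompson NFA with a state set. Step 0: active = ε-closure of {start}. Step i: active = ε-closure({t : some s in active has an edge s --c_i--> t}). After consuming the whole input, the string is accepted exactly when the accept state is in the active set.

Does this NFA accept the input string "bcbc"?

Answer: REJECT

Trace:
S₀ = ε-closure({0}) = {0,2,4}
'b' @ 1: {}  — no active states
rest 'cbc' ignored (set empty)
end set {} — state 1 not in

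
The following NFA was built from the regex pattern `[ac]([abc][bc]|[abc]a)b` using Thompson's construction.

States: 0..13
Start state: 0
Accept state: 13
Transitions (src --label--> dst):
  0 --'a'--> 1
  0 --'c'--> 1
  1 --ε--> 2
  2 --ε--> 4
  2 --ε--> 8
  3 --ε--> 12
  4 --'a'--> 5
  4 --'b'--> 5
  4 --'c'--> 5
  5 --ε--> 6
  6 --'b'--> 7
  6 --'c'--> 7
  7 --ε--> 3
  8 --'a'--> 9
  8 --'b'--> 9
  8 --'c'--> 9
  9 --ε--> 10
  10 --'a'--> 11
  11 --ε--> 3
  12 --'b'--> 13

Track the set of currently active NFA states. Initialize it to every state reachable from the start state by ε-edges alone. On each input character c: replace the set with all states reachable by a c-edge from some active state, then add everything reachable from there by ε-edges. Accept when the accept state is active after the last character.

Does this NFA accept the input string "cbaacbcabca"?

S₀ = ε-closure({0}) = {0}
'c' @ 1: {1,2,4,8}
'b' @ 2: {5,6,9,10}
'a' @ 3: {3,11,12}
'a' @ 4: {}  — no active states
rest 'cbcabca' ignored (set empty)
final: {}; accept 13 not in set

Answer: REJECT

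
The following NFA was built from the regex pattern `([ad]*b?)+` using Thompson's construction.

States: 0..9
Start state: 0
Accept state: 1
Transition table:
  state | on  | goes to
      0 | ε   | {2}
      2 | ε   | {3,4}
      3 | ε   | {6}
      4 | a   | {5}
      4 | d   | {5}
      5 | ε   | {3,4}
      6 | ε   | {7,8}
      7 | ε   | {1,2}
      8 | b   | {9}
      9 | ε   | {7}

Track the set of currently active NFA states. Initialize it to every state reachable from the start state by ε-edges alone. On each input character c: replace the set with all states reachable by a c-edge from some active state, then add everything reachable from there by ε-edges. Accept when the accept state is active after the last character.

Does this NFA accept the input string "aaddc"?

start: ε-closure({0}) = {0,1,2,3,4,6,7,8}
'a' @ 1: {1,2,3,4,5,6,7,8}  (accept∈set)
'a' @ 2: {1,2,3,4,5,6,7,8}  (accept∈set)
'd' @ 3: {1,2,3,4,5,6,7,8}  (accept∈set)
'd' @ 4: {1,2,3,4,5,6,7,8}  (accept∈set)
'c' @ 5: {}  — dead — no transitions
end set {} — state 1 not in

Answer: REJECT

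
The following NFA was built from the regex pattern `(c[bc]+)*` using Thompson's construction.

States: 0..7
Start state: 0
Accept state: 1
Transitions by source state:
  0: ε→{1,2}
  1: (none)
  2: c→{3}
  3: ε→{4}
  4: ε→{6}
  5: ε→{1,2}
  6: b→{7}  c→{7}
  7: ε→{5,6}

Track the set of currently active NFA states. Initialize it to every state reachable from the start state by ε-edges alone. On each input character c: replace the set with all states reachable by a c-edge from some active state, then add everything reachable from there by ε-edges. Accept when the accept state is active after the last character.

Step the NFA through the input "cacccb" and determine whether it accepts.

Answer: REJECT

Trace:
initial (ε-close {0}): {0,1,2}
'c' @ 1: {3,4,6}
'a' @ 2: {}  — state set empty
rest 'cccb' ignored (set empty)
after full input: {}  (accept=1 not in)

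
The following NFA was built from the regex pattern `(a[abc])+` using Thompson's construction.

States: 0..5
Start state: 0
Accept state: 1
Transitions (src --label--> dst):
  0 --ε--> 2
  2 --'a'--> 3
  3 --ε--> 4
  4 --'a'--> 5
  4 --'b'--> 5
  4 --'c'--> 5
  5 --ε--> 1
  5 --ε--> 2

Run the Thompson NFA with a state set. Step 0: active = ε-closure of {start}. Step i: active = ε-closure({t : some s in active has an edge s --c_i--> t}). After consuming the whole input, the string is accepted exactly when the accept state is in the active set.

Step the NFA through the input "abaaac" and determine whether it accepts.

initial (ε-close {0}): {0,2}
'a' @ 1: {3,4}
'b' @ 2: {1,2,5}  ✓accept
'a' @ 3: {3,4}
'a' @ 4: {1,2,5}  ✓accept
'a' @ 5: {3,4}
'c' @ 6: {1,2,5}  ✓accept
after full input: {1,2,5}  (accept=1 in)

Answer: ACCEPT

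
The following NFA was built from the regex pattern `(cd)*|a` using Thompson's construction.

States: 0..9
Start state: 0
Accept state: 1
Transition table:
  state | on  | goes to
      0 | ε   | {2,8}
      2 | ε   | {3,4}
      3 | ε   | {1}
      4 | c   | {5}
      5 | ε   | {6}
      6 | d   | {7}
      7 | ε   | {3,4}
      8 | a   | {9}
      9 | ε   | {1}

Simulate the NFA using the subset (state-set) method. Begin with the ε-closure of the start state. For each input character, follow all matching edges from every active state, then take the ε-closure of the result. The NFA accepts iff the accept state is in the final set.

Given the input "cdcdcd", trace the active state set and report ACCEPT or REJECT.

Answer: ACCEPT

Derivation:
initial (ε-close {0}): {0,1,2,3,4,8}
'c' @ 1: {5,6}
'd' @ 2: {1,3,4,7}  [accepting]
'c' @ 3: {5,6}
'd' @ 4: {1,3,4,7}  [accepting]
'c' @ 5: {5,6}
'd' @ 6: {1,3,4,7}  [accepting]
after full input: {1,3,4,7}  (accept=1 in)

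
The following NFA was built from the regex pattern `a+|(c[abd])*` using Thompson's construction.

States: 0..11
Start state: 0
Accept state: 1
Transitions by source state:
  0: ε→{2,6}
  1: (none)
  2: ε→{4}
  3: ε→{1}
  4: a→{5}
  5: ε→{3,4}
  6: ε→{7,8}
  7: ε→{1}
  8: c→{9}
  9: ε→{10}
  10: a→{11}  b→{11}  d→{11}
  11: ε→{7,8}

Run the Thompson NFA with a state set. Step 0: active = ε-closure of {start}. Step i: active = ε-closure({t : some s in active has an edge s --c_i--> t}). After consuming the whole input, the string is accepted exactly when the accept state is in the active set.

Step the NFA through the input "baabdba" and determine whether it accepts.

S₀ = ε-closure({0}) = {0,1,2,4,6,7,8}
'b' @ 1: {}  — no active states
rest 'aabdba' ignored (set empty)
end set {} — state 1 not in

Answer: REJECT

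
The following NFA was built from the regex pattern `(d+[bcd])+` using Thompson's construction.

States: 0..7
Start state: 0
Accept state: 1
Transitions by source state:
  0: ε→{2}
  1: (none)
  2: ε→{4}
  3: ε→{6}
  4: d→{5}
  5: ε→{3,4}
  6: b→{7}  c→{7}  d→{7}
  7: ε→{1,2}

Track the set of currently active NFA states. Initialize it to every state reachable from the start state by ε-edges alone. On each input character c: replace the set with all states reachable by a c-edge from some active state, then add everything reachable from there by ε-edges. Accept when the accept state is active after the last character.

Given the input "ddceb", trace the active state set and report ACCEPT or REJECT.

start: ε-closure({0}) = {0,2,4}
'd' @ 1: {3,4,5,6}
'd' @ 2: {1,2,3,4,5,6,7}  (accept∈set)
'c' @ 3: {1,2,4,7}  (accept∈set)
'e' @ 4: {}  — no active states
rest 'b' ignored (set empty)
end set {} — state 1 not in

Answer: REJECT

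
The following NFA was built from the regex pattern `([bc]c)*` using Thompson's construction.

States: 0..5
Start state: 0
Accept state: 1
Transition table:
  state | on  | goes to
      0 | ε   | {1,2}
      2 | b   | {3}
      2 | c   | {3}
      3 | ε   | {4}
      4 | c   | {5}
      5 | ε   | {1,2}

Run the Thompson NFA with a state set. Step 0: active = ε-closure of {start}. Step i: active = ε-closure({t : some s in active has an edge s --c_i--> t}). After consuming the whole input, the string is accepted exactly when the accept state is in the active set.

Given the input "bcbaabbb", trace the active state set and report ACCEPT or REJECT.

Answer: REJECT

Derivation:
S₀ = ε-closure({0}) = {0,1,2}
'b' @ 1: {3,4}
'c' @ 2: {1,2,5}  (accept∈set)
'b' @ 3: {3,4}
'a' @ 4: {}  — state set empty
rest 'abbb' ignored (set empty)
end set {} — state 1 not in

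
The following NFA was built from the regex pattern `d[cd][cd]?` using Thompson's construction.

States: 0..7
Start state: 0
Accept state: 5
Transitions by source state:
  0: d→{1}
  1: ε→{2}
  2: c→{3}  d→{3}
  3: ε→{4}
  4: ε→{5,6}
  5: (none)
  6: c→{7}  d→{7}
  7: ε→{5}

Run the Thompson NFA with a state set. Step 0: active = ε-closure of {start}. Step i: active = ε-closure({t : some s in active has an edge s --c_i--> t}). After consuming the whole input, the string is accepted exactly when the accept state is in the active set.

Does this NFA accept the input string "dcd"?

Answer: ACCEPT

Trace:
S₀ = ε-closure({0}) = {0}
'd' @ 1: {1,2}
'c' @ 2: {3,4,5,6}  ✓accept
'd' @ 3: {5,7}  ✓accept
final: {5,7}; accept 5 in set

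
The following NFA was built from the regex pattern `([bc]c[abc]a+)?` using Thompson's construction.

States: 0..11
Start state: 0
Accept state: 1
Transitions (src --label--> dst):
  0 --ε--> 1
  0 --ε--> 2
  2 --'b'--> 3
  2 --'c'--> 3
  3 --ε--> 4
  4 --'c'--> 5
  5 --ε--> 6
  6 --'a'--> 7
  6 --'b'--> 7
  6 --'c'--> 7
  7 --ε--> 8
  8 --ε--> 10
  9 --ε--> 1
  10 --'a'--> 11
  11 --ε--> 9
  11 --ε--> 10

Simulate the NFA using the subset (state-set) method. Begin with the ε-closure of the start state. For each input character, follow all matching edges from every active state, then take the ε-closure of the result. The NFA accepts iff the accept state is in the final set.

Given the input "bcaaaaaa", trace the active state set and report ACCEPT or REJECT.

Answer: ACCEPT

Derivation:
start: ε-closure({0}) = {0,1,2}
'b' @ 1: {3,4}
'c' @ 2: {5,6}
'a' @ 3: {7,8,10}
'a' @ 4: {1,9,10,11}  ✓accept
'a' @ 5: {1,9,10,11}  ✓accept
'a' @ 6: {1,9,10,11}  ✓accept
'a' @ 7: {1,9,10,11}  ✓accept
'a' @ 8: {1,9,10,11}  ✓accept
final: {1,9,10,11}; accept 1 in set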